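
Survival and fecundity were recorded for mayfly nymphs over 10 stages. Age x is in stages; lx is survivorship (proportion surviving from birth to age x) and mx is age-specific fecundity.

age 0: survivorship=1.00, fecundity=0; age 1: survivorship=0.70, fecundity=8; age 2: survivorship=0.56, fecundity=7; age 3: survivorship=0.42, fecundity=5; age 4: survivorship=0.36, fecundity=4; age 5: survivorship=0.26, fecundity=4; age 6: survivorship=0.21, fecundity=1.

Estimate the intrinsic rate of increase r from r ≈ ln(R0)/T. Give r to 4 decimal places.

R0 = Σ lx·mx = 0 + 5.6 + 3.92 + 2.1 + 1.44 + 1.04 + 0.21 = 14.31
Σ x·lx·mx = 31.96; T = 31.96/14.31 = 2.2334…
r ≈ ln(R0)/T = ln(14.31)/2.2334… = 1.191437… → 1.1914

1.1914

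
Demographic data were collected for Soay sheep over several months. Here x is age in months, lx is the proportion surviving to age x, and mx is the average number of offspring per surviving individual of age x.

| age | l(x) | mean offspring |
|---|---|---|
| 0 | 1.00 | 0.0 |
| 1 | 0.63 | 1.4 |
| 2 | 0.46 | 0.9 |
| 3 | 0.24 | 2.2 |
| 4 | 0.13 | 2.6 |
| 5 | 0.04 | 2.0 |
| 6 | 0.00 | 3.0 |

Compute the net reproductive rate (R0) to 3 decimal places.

lx·mx by age: 0, 0.882, 0.414, 0.528, 0.338, 0.08, 0
R0 = Σ lx·mx = 2.242 → 2.242

2.242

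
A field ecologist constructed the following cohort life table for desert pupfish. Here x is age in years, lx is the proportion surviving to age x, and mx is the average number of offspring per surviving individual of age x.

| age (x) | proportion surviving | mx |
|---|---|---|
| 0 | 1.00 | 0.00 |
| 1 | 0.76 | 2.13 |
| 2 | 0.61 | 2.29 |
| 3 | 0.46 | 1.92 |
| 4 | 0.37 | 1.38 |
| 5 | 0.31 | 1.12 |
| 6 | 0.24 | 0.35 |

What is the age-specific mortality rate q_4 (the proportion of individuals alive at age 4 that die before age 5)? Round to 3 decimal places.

0.162

q_4 = (l_4 − l_5) / l_4 = (0.37 − 0.31) / 0.37
     = 0.06 / 0.37 = 0.162162… → 0.162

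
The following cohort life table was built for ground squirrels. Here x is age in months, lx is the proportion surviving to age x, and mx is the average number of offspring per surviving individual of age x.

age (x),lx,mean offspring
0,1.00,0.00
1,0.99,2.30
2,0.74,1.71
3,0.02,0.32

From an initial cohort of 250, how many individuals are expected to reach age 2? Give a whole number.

Expected survivors = N0 · l_2 = 250 × 0.74 = 185 → 185

185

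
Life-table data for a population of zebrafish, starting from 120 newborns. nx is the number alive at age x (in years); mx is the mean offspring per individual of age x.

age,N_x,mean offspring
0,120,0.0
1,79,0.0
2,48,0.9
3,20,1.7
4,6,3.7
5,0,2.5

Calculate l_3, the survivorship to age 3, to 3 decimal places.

0.167

l_3 = n_3/n_0 = 20/120 = 0.166667… → 0.167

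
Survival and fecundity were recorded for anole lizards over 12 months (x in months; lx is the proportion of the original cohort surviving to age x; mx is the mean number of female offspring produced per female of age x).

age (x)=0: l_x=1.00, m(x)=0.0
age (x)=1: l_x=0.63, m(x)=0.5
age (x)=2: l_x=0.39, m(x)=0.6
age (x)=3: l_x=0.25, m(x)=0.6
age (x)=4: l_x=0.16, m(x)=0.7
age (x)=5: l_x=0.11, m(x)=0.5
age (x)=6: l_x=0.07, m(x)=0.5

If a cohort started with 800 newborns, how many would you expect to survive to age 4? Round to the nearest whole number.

Expected survivors = N0 · l_4 = 800 × 0.16 = 128 → 128

128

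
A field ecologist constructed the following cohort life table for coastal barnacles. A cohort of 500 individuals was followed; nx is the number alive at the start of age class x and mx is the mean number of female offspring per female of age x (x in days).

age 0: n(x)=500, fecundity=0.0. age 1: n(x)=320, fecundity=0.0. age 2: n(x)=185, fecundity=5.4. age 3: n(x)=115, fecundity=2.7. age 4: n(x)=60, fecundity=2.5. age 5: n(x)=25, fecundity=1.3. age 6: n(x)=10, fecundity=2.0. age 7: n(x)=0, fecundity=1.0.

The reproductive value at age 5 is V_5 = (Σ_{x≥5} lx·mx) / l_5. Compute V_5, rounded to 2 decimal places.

2.10

lx = nx/n0 = nx/500: 1, 0.64, 0.37, 0.23, 0.12, 0.05, 0.02, 0
lx·mx for x ≥ 5: 0.065, 0.04, 0 → sum = 0.105
V_5 = 0.105 / l_5 = 0.105 / 0.05 = 2.1 → 2.10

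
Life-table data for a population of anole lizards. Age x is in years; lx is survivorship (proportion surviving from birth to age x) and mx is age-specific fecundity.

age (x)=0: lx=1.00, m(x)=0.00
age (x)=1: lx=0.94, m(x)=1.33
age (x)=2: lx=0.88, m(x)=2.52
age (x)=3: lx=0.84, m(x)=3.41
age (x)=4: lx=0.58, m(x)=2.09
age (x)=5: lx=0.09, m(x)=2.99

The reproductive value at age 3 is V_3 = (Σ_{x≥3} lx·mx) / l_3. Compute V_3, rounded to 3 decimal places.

5.173

lx·mx for x ≥ 3: 2.8644, 1.2122, 0.2691 → sum = 4.3457
V_3 = 4.3457 / l_3 = 4.3457 / 0.84 = 5.173452… → 5.173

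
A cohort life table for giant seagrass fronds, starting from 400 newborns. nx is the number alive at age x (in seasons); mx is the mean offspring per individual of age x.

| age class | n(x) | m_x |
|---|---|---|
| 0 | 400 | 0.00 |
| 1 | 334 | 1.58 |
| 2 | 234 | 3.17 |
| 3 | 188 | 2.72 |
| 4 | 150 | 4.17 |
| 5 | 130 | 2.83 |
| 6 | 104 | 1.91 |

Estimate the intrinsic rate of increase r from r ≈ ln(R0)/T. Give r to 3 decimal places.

lx = nx/n0 = nx/400: 1, 0.835, 0.585, 0.47, 0.375, 0.325, 0.26
R0 = Σ lx·mx = 0 + 1.3193 + 1.85445 + 1.2784 + 1.56375 + 0.91975 + 0.4966 = 7.43225
Σ x·lx·mx = 22.69675; T = 22.69675/7.43225 = 3.05382…
r ≈ ln(R0)/T = ln(7.43225)/3.05382… = 0.65683… → 0.657

0.657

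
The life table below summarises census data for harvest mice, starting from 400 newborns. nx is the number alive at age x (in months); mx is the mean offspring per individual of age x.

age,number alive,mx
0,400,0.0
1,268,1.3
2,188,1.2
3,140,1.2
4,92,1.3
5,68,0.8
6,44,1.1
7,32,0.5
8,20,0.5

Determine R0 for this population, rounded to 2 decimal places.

lx = nx/n0 = nx/400: 1, 0.67, 0.47, 0.35, 0.23, 0.17, 0.11, 0.08, 0.05
lx·mx by age: 0, 0.871, 0.564, 0.42, 0.299, 0.136, 0.121, 0.04, 0.025
R0 = Σ lx·mx = 2.476 → 2.48

2.48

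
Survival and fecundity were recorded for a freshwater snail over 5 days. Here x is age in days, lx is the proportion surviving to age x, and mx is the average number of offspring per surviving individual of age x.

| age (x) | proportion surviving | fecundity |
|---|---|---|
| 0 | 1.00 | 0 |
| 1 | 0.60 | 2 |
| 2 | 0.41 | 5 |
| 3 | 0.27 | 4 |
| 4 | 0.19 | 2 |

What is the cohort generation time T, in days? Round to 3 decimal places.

2.136

lx·mx: 0, 1.2, 2.05, 1.08, 0.38 → R0 = 4.71
x·lx·mx: 0, 1.2, 4.1, 3.24, 1.52 → Σ = 10.06
T = 10.06 / 4.71 = 2.135881… → 2.136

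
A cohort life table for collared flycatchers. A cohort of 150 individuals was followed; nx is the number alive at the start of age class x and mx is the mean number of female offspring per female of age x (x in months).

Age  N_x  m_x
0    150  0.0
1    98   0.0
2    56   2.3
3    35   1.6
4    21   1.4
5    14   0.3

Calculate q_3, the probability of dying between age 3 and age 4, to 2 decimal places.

0.40

lx = nx/n0 = nx/150: 1, 0.65333…, 0.37333…, 0.23333…, 0.14, 0.09333…
q_3 = (l_3 − l_4) / l_3 = (0.233333… − 0.14) / 0.233333…
     = 0.093333… / 0.233333… = 0.4… → 0.40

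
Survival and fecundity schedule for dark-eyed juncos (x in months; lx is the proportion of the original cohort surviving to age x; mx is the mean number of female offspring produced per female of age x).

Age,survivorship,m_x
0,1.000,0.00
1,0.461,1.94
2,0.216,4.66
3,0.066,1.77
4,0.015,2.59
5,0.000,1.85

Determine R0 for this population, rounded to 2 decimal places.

2.06

lx·mx by age: 0, 0.89434, 1.00656, 0.11682, 0.03885, 0
R0 = Σ lx·mx = 2.05657 → 2.06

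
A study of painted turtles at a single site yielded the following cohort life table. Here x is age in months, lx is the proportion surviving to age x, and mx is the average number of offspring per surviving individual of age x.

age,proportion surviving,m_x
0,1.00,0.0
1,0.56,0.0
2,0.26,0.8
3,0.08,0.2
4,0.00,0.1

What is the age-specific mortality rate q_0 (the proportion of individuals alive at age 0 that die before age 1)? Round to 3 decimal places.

0.440

q_0 = (l_0 − l_1) / l_0 = (1 − 0.56) / 1
     = 0.44 / 1 = 0.44 → 0.440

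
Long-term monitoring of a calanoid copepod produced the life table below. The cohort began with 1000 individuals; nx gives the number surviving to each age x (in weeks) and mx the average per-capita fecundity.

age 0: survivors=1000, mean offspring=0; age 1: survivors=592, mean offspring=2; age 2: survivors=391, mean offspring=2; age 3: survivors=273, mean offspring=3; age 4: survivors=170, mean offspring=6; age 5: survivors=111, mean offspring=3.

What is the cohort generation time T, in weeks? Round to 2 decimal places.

2.65

lx = nx/n0 = nx/1000: 1, 0.592, 0.391, 0.273, 0.17, 0.111
lx·mx: 0, 1.184, 0.782, 0.819, 1.02, 0.333 → R0 = 4.138
x·lx·mx: 0, 1.184, 1.564, 2.457, 4.08, 1.665 → Σ = 10.95
T = 10.95 / 4.138 = 2.646206… → 2.65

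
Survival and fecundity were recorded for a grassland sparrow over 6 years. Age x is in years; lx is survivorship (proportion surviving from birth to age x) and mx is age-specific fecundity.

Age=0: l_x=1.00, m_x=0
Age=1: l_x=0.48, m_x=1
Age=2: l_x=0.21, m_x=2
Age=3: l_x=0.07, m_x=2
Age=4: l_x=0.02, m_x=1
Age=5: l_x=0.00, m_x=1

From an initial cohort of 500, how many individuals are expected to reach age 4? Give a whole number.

Expected survivors = N0 · l_4 = 500 × 0.02 = 10 → 10

10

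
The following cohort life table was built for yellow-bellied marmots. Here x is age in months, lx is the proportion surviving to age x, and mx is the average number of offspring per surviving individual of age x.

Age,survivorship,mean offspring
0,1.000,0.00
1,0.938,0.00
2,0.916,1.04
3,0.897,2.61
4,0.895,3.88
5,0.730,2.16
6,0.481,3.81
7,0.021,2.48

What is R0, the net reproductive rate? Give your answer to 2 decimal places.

lx·mx by age: 0, 0, 0.95264, 2.34117, 3.4726, 1.5768, 1.83261, 0.05208
R0 = Σ lx·mx = 10.2279 → 10.23

10.23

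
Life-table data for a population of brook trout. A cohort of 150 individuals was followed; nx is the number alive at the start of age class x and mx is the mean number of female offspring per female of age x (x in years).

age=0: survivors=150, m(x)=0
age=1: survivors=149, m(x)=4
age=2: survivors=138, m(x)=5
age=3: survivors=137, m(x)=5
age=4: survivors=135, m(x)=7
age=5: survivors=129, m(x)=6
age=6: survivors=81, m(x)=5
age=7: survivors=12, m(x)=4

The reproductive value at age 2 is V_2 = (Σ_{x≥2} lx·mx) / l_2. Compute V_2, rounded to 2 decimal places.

lx = nx/n0 = nx/150: 1, 0.99333…, 0.92, 0.91333…, 0.9, 0.86, 0.54, 0.08
lx·mx for x ≥ 2: 4.6, 4.566667…, 6.3, 5.16, 2.7, 0.32 → sum = 23.646667…
V_2 = 23.646667… / l_2 = 23.646667… / 0.92 = 25.702899… → 25.70

25.70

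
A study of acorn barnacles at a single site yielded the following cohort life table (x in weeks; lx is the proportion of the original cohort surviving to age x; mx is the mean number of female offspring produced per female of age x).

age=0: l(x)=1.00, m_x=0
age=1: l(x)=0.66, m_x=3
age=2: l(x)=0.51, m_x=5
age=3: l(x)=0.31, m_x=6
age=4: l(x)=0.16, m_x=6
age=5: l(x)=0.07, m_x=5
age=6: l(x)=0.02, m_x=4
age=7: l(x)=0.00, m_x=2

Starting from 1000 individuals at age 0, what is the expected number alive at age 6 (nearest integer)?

20

Expected survivors = N0 · l_6 = 1000 × 0.02 = 20 → 20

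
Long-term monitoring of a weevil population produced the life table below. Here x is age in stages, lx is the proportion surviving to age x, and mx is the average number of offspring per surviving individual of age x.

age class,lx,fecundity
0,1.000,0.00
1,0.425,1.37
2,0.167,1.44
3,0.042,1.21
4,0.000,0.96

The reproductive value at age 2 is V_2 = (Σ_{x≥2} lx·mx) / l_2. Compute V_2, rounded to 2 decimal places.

1.74

lx·mx for x ≥ 2: 0.24048, 0.05082, 0 → sum = 0.2913
V_2 = 0.2913 / l_2 = 0.2913 / 0.167 = 1.744311… → 1.74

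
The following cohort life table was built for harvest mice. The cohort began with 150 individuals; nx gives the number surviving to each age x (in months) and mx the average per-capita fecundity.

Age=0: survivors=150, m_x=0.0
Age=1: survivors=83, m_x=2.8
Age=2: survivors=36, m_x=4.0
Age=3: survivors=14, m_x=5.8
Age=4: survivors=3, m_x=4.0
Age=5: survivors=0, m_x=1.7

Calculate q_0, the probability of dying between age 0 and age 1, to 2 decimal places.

0.45

lx = nx/n0 = nx/150: 1, 0.55333…, 0.24, 0.09333…, 0.02, 0
q_0 = (l_0 − l_1) / l_0 = (1 − 0.553333…) / 1
     = 0.446667… / 1 = 0.446667… → 0.45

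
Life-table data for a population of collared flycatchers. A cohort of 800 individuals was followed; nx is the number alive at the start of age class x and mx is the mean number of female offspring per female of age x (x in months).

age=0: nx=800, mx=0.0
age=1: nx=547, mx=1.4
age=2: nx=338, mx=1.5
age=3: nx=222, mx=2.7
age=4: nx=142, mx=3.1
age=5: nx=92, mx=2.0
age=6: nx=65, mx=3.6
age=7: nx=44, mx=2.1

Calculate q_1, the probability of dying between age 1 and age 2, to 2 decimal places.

lx = nx/n0 = nx/800: 1, 0.68375, 0.4225, 0.2775, 0.1775, 0.115, 0.08125, 0.055
q_1 = (l_1 − l_2) / l_1 = (0.68375 − 0.4225) / 0.68375
     = 0.26125 / 0.68375 = 0.382084… → 0.38

0.38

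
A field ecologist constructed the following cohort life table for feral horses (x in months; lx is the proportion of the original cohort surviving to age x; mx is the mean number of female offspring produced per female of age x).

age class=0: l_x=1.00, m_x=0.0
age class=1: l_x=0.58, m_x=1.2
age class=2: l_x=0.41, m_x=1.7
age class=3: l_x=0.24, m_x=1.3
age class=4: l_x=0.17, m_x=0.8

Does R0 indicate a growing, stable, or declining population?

R0 = Σ lx·mx = 0 + 0.696 + 0.697 + 0.312 + 0.136 = 1.841
R0 > 1, so the population is growing.

growing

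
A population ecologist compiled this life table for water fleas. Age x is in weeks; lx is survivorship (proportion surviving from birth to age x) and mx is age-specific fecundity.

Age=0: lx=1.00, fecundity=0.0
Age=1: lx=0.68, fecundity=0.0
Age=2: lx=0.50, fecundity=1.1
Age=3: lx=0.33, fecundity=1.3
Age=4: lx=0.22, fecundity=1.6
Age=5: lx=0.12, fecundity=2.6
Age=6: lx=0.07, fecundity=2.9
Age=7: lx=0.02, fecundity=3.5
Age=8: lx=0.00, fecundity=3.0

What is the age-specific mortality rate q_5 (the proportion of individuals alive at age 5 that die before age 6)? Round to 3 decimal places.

q_5 = (l_5 − l_6) / l_5 = (0.12 − 0.07) / 0.12
     = 0.05 / 0.12 = 0.416667… → 0.417

0.417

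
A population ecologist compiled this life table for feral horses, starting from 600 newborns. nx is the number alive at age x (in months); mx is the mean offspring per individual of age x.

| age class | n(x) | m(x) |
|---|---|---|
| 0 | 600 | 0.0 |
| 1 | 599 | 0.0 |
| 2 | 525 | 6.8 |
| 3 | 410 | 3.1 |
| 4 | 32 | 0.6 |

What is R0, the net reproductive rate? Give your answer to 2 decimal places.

lx = nx/n0 = nx/600: 1, 0.99833…, 0.875, 0.68333…, 0.05333…
lx·mx by age: 0, 0, 5.95, 2.118333…, 0.032…
R0 = Σ lx·mx = 8.100333… → 8.10

8.10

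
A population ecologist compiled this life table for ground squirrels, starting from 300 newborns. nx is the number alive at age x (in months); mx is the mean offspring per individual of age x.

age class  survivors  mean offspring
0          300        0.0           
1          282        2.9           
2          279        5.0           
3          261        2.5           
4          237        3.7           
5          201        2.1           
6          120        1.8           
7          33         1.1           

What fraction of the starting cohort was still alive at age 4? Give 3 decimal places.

l_4 = n_4/n_0 = 237/300 = 0.79 → 0.790

0.790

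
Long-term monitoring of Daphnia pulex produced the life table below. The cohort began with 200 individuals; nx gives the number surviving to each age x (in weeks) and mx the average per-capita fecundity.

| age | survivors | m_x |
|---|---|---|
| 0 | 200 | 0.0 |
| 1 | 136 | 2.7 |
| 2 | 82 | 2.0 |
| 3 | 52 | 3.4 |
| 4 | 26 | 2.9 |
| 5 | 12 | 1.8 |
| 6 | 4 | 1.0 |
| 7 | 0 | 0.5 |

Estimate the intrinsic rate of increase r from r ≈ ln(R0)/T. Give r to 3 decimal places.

lx = nx/n0 = nx/200: 1, 0.68, 0.41, 0.26, 0.13, 0.06, 0.02, 0
R0 = Σ lx·mx = 0 + 1.836 + 0.82 + 0.884 + 0.377 + 0.108 + 0.02 + 0 = 4.045
Σ x·lx·mx = 8.296; T = 8.296/4.045 = 2.05093…
r ≈ ln(R0)/T = ln(4.045)/2.05093… = 0.68139… → 0.681

0.681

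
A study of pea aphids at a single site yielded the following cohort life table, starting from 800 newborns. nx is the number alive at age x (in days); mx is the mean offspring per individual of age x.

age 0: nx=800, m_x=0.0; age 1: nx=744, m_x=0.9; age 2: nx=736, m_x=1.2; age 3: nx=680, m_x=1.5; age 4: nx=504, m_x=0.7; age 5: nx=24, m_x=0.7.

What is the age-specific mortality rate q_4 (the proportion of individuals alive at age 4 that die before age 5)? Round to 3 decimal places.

0.952

lx = nx/n0 = nx/800: 1, 0.93, 0.92, 0.85, 0.63, 0.03
q_4 = (l_4 − l_5) / l_4 = (0.63 − 0.03) / 0.63
     = 0.6 / 0.63 = 0.952381… → 0.952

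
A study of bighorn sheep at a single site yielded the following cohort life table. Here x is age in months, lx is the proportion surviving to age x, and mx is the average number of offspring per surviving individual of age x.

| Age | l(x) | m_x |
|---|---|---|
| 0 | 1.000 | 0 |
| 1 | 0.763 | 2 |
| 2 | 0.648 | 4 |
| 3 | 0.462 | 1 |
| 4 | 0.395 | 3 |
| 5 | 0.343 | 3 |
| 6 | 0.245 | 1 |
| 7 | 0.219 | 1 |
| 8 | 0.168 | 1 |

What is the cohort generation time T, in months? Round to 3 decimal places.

lx·mx: 0, 1.526, 2.592, 0.462, 1.185, 1.029, 0.245, 0.219, 0.168 → R0 = 7.426
x·lx·mx: 0, 1.526, 5.184, 1.386, 4.74, 5.145, 1.47, 1.533, 1.344 → Σ = 22.328
T = 22.328 / 7.426 = 3.006733… → 3.007

3.007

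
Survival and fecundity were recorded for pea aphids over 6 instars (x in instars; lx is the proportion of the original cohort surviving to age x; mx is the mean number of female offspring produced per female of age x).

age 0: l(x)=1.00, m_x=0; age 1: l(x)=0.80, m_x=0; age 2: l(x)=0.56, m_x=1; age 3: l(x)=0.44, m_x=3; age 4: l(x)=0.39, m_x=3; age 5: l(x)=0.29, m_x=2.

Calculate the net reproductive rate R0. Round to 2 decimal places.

3.63

lx·mx by age: 0, 0, 0.56, 1.32, 1.17, 0.58
R0 = Σ lx·mx = 3.63 → 3.63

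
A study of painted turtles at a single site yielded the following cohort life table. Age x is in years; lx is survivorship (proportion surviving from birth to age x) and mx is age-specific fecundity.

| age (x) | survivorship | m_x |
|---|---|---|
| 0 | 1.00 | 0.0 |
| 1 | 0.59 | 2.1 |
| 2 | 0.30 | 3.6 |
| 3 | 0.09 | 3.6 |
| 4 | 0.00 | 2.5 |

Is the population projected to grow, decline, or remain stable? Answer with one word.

R0 = Σ lx·mx = 0 + 1.239 + 1.08 + 0.324 + 0 = 2.643
R0 > 1, so the population is growing.

growing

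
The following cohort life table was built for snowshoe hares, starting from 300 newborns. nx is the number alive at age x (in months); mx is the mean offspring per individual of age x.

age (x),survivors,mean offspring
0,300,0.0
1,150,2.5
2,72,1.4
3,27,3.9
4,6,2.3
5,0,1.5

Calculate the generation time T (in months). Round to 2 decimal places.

lx = nx/n0 = nx/300: 1, 0.5, 0.24, 0.09, 0.02, 0
lx·mx: 0, 1.25, 0.336, 0.351, 0.046, 0 → R0 = 1.983
x·lx·mx: 0, 1.25, 0.672, 1.053, 0.184, 0 → Σ = 3.159
T = 3.159 / 1.983 = 1.593041… → 1.59

1.59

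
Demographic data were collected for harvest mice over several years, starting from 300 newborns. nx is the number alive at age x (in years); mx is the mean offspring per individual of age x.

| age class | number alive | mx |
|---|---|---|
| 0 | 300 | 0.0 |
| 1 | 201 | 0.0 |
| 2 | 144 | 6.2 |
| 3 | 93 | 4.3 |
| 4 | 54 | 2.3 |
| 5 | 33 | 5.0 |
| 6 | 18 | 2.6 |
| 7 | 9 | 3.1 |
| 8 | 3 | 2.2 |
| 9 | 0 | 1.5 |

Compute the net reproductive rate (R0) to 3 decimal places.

5.544

lx = nx/n0 = nx/300: 1, 0.67, 0.48, 0.31, 0.18, 0.11, 0.06, 0.03, 0.01, 0
lx·mx by age: 0, 0, 2.976, 1.333, 0.414, 0.55, 0.156, 0.093, 0.022, 0
R0 = Σ lx·mx = 5.544 → 5.544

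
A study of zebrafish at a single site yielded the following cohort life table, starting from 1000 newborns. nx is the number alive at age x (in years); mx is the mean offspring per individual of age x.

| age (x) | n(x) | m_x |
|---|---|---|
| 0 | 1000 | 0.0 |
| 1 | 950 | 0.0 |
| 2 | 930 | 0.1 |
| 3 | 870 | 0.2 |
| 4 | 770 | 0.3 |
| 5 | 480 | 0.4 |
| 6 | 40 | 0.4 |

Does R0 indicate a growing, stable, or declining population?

declining

lx = nx/n0 = nx/1000: 1, 0.95, 0.93, 0.87, 0.77, 0.48, 0.04
R0 = Σ lx·mx = 0 + 0 + 0.093 + 0.174 + 0.231 + 0.192 + 0.016 = 0.706
R0 < 1, so the population is declining.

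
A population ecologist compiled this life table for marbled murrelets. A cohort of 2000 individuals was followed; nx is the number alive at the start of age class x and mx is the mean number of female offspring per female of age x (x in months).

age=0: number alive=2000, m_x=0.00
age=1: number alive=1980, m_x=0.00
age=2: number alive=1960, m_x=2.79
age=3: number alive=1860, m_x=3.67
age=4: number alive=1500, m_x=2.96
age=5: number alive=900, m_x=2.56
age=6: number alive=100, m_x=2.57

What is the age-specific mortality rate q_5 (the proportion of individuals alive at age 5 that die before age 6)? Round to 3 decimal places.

0.889

lx = nx/n0 = nx/2000: 1, 0.99, 0.98, 0.93, 0.75, 0.45, 0.05
q_5 = (l_5 − l_6) / l_5 = (0.45 − 0.05) / 0.45
     = 0.4 / 0.45 = 0.888889… → 0.889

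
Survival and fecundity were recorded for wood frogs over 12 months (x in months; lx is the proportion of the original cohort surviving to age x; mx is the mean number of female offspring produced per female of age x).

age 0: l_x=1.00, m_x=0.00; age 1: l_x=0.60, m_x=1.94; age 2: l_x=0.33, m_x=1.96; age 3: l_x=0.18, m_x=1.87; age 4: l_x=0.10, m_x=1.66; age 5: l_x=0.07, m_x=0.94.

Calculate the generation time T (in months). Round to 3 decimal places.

1.875

lx·mx: 0, 1.164, 0.6468, 0.3366, 0.166, 0.0658 → R0 = 2.3792
x·lx·mx: 0, 1.164, 1.2936, 1.0098, 0.664, 0.329 → Σ = 4.4604
T = 4.4604 / 2.3792 = 1.874748… → 1.875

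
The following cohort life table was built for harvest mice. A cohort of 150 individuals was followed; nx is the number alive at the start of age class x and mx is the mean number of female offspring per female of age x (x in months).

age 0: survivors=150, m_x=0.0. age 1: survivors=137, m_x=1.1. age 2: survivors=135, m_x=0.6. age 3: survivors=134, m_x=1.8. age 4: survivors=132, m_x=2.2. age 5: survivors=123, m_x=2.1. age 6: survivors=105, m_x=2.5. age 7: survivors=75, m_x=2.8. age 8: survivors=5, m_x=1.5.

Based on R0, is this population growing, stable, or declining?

lx = nx/n0 = nx/150: 1, 0.91333…, 0.9, 0.89333…, 0.88, 0.82, 0.7, 0.5, 0.03333…
R0 = Σ lx·mx = 0 + 1.004667… + 0.54 + 1.608… + 1.936 + 1.722 + 1.75 + 1.4 + 0.05… = 10.010667…
R0 > 1, so the population is growing.

growing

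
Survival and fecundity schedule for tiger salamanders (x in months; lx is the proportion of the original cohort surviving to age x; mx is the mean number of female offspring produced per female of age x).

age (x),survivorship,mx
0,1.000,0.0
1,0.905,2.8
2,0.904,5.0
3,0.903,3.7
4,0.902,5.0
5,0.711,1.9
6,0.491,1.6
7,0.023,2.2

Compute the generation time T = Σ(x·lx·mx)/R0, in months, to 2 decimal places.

lx·mx: 0, 2.534, 4.52, 3.3411, 4.51, 1.3509, 0.7856, 0.0506 → R0 = 17.0922
x·lx·mx: 0, 2.534, 9.04, 10.0233, 18.04, 6.7545, 4.7136, 0.3542 → Σ = 51.4596
T = 51.4596 / 17.0922 = 3.010707… → 3.01

3.01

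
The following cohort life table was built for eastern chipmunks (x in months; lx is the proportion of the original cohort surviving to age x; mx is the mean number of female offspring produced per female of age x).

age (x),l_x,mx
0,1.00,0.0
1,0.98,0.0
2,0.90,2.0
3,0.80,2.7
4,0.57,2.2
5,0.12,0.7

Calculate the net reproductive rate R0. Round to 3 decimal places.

5.298

lx·mx by age: 0, 0, 1.8, 2.16, 1.254, 0.084
R0 = Σ lx·mx = 5.298 → 5.298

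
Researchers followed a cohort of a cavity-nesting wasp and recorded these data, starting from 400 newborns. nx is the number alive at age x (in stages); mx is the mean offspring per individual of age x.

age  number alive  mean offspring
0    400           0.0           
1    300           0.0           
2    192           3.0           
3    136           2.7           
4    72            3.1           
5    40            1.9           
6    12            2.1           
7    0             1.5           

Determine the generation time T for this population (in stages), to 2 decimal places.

lx = nx/n0 = nx/400: 1, 0.75, 0.48, 0.34, 0.18, 0.1, 0.03, 0
lx·mx: 0, 0, 1.44, 0.918, 0.558, 0.19, 0.063, 0 → R0 = 3.169
x·lx·mx: 0, 0, 2.88, 2.754, 2.232, 0.95, 0.378, 0 → Σ = 9.194
T = 9.194 / 3.169 = 2.901231… → 2.90

2.90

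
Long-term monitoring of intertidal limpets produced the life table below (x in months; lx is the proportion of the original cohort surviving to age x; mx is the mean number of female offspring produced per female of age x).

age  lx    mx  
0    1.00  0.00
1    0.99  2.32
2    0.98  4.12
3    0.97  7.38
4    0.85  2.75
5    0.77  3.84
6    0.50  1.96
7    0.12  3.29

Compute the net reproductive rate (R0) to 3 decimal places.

lx·mx by age: 0, 2.2968, 4.0376, 7.1586, 2.3375, 2.9568, 0.98, 0.3948
R0 = Σ lx·mx = 20.1621 → 20.162

20.162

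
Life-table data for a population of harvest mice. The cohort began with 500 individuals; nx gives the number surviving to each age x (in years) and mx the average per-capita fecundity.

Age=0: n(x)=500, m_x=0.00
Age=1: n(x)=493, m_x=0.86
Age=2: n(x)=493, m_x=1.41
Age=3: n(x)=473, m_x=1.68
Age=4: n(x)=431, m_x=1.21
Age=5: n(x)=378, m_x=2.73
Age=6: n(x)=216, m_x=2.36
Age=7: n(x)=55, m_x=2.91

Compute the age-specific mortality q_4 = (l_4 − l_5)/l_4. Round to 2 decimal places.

lx = nx/n0 = nx/500: 1, 0.986, 0.986, 0.946, 0.862, 0.756, 0.432, 0.11
q_4 = (l_4 − l_5) / l_4 = (0.862 − 0.756) / 0.862
     = 0.106 / 0.862 = 0.12297… → 0.12

0.12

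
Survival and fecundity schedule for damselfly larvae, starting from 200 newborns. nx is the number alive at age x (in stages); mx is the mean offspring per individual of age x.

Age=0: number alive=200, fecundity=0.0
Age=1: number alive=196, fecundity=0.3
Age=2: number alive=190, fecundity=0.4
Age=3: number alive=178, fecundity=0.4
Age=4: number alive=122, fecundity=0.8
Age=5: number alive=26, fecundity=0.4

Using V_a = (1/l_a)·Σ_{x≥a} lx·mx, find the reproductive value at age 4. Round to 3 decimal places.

lx = nx/n0 = nx/200: 1, 0.98, 0.95, 0.89, 0.61, 0.13
lx·mx for x ≥ 4: 0.488, 0.052 → sum = 0.54
V_4 = 0.54 / l_4 = 0.54 / 0.61 = 0.885246… → 0.885

0.885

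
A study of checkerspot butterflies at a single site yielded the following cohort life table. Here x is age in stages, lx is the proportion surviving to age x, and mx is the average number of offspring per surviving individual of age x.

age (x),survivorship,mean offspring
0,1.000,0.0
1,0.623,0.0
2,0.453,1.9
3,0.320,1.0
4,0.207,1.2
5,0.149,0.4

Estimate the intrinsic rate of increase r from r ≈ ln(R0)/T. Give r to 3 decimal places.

R0 = Σ lx·mx = 0 + 0 + 0.8607 + 0.32 + 0.2484 + 0.0596 = 1.4887
Σ x·lx·mx = 3.973; T = 3.973/1.4887 = 2.66877…
r ≈ ln(R0)/T = ln(1.4887)/2.66877… = 0.1491… → 0.149

0.149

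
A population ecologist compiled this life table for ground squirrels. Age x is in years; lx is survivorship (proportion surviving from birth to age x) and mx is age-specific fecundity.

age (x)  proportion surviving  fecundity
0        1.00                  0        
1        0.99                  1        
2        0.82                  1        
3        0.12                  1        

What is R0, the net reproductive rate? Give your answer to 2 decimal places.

lx·mx by age: 0, 0.99, 0.82, 0.12
R0 = Σ lx·mx = 1.93 → 1.93

1.93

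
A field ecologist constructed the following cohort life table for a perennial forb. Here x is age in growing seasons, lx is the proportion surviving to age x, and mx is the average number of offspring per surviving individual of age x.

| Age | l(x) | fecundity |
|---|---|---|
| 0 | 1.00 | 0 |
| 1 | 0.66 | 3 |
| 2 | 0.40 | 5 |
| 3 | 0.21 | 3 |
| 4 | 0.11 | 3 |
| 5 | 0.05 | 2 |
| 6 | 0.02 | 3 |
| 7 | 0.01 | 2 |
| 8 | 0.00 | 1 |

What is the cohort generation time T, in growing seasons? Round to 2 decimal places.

lx·mx: 0, 1.98, 2, 0.63, 0.33, 0.1, 0.06, 0.02, 0 → R0 = 5.12
x·lx·mx: 0, 1.98, 4, 1.89, 1.32, 0.5, 0.36, 0.14, 0 → Σ = 10.19
T = 10.19 / 5.12 = 1.990234… → 1.99

1.99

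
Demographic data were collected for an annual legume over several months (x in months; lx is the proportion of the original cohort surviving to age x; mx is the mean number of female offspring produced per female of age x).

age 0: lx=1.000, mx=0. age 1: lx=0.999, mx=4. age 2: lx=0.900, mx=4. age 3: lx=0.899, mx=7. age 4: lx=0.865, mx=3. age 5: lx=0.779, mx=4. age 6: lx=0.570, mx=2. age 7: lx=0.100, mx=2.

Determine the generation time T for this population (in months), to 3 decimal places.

3.069

lx·mx: 0, 3.996, 3.6, 6.293, 2.595, 3.116, 1.14, 0.2 → R0 = 20.94
x·lx·mx: 0, 3.996, 7.2, 18.879, 10.38, 15.58, 6.84, 1.4 → Σ = 64.275
T = 64.275 / 20.94 = 3.069484… → 3.069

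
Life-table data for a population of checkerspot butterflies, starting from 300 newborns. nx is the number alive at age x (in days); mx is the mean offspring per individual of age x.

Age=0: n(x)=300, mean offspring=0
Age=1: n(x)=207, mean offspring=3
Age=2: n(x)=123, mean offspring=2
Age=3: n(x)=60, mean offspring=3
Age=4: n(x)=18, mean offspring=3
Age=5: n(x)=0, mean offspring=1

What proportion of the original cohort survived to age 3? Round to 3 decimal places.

0.200

l_3 = n_3/n_0 = 60/300 = 0.2 → 0.200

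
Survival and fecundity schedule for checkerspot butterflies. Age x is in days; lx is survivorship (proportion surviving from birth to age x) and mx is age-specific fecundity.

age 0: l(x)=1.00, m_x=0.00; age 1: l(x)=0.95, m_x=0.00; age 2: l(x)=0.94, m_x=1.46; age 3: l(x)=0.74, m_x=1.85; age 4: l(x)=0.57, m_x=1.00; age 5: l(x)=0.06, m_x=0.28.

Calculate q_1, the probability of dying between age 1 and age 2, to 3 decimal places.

q_1 = (l_1 − l_2) / l_1 = (0.95 − 0.94) / 0.95
     = 0.01 / 0.95 = 0.010526… → 0.011

0.011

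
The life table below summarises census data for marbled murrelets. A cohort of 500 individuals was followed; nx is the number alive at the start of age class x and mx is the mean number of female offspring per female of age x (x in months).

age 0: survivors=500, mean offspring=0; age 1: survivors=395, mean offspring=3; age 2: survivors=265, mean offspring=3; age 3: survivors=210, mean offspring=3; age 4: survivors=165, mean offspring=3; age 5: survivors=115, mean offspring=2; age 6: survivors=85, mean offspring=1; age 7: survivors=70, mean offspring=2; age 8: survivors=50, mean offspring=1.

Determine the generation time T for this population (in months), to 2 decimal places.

2.68

lx = nx/n0 = nx/500: 1, 0.79, 0.53, 0.42, 0.33, 0.23, 0.17, 0.14, 0.1
lx·mx: 0, 2.37, 1.59, 1.26, 0.99, 0.46, 0.17, 0.28, 0.1 → R0 = 7.22
x·lx·mx: 0, 2.37, 3.18, 3.78, 3.96, 2.3, 1.02, 1.96, 0.8 → Σ = 19.37
T = 19.37 / 7.22 = 2.682825… → 2.68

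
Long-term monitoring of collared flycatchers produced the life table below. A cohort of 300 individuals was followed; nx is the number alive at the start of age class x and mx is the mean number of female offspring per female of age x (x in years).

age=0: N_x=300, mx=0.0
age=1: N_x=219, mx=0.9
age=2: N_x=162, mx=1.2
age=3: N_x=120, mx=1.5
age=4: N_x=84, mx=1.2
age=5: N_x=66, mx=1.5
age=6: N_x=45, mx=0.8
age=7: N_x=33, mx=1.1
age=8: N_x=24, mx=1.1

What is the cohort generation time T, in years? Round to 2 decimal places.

3.11

lx = nx/n0 = nx/300: 1, 0.73, 0.54, 0.4, 0.28, 0.22, 0.15, 0.11, 0.08
lx·mx: 0, 0.657, 0.648, 0.6, 0.336, 0.33, 0.12, 0.121, 0.088 → R0 = 2.9
x·lx·mx: 0, 0.657, 1.296, 1.8, 1.344, 1.65, 0.72, 0.847, 0.704 → Σ = 9.018
T = 9.018 / 2.9 = 3.109655… → 3.11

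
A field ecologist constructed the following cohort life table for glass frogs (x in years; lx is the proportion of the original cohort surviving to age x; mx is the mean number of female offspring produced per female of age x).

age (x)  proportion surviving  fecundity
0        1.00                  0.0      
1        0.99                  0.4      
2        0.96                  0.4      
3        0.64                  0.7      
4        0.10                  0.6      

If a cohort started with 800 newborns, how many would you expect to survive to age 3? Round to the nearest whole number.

Expected survivors = N0 · l_3 = 800 × 0.64 = 512 → 512

512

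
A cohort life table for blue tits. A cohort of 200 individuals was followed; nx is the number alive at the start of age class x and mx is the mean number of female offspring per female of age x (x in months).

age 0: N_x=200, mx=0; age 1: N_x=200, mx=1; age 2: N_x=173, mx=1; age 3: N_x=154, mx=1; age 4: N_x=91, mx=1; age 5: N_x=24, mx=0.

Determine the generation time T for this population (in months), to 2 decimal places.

lx = nx/n0 = nx/200: 1, 1, 0.865, 0.77, 0.455, 0.12
lx·mx: 0, 1, 0.865, 0.77, 0.455, 0 → R0 = 3.09
x·lx·mx: 0, 1, 1.73, 2.31, 1.82, 0 → Σ = 6.86
T = 6.86 / 3.09 = 2.220065… → 2.22

2.22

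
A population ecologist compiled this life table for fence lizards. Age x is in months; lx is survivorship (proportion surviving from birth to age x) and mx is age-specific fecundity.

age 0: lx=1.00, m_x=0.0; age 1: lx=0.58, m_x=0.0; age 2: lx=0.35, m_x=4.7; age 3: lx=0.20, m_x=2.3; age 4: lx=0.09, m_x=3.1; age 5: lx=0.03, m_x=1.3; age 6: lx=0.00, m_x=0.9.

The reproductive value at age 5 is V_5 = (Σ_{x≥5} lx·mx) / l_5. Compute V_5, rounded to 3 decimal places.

1.300

lx·mx for x ≥ 5: 0.039, 0 → sum = 0.039
V_5 = 0.039 / l_5 = 0.039 / 0.03 = 1.3 → 1.300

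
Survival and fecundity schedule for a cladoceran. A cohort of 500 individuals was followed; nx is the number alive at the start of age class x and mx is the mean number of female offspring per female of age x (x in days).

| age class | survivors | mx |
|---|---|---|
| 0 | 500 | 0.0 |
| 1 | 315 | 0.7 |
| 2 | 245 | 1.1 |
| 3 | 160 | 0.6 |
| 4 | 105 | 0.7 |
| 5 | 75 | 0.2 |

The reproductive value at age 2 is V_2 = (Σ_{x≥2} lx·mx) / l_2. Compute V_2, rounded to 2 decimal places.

1.85

lx = nx/n0 = nx/500: 1, 0.63, 0.49, 0.32, 0.21, 0.15
lx·mx for x ≥ 2: 0.539, 0.192, 0.147, 0.03 → sum = 0.908
V_2 = 0.908 / l_2 = 0.908 / 0.49 = 1.853061… → 1.85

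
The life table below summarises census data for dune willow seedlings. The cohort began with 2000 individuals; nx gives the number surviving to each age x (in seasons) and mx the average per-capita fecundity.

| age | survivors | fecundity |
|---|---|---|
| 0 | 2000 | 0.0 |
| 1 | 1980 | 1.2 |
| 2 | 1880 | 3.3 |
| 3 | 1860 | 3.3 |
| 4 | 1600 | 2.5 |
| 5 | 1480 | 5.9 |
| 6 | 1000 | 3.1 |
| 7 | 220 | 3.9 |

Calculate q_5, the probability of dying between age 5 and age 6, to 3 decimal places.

0.324

lx = nx/n0 = nx/2000: 1, 0.99, 0.94, 0.93, 0.8, 0.74, 0.5, 0.11
q_5 = (l_5 − l_6) / l_5 = (0.74 − 0.5) / 0.74
     = 0.24 / 0.74 = 0.324324… → 0.324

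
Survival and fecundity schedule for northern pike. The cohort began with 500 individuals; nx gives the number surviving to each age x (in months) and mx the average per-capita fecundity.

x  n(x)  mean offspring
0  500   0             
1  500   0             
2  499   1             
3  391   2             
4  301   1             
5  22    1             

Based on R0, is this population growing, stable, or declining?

growing

lx = nx/n0 = nx/500: 1, 1, 0.998, 0.782, 0.602, 0.044
R0 = Σ lx·mx = 0 + 0 + 0.998 + 1.564 + 0.602 + 0.044 = 3.208
R0 > 1, so the population is growing.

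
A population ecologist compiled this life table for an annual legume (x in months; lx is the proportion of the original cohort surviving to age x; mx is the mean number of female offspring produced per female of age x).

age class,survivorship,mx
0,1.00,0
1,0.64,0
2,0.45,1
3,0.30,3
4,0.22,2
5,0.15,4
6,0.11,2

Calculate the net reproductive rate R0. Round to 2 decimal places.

2.61

lx·mx by age: 0, 0, 0.45, 0.9, 0.44, 0.6, 0.22
R0 = Σ lx·mx = 2.61 → 2.61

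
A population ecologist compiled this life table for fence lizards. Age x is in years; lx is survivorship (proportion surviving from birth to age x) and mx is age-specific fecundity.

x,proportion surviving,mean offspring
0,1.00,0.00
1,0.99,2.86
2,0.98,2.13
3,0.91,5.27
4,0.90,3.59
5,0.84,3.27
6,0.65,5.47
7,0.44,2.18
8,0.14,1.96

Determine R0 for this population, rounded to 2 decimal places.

20.48

lx·mx by age: 0, 2.8314, 2.0874, 4.7957, 3.231, 2.7468, 3.5555, 0.9592, 0.2744
R0 = Σ lx·mx = 20.4814 → 20.48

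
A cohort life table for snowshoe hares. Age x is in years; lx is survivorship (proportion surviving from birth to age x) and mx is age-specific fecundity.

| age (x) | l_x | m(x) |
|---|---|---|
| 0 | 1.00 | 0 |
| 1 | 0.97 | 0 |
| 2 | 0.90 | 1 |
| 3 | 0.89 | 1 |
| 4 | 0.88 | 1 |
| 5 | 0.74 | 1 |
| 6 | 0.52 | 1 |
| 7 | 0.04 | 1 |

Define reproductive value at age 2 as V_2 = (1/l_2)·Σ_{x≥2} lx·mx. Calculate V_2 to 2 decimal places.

4.41

lx·mx for x ≥ 2: 0.9, 0.89, 0.88, 0.74, 0.52, 0.04 → sum = 3.97
V_2 = 3.97 / l_2 = 3.97 / 0.9 = 4.411111… → 4.41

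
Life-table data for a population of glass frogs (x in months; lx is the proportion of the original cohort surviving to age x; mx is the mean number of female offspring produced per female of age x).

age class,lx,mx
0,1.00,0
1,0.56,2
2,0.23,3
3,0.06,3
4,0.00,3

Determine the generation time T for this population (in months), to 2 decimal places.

lx·mx: 0, 1.12, 0.69, 0.18, 0 → R0 = 1.99
x·lx·mx: 0, 1.12, 1.38, 0.54, 0 → Σ = 3.04
T = 3.04 / 1.99 = 1.527638… → 1.53

1.53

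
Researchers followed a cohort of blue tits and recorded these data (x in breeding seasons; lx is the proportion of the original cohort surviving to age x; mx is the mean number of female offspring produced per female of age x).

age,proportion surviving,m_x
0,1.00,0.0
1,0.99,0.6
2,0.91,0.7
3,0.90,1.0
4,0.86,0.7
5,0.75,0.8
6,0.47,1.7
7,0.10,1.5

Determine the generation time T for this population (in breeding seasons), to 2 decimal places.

3.69

lx·mx: 0, 0.594, 0.637, 0.9, 0.602, 0.6, 0.799, 0.15 → R0 = 4.282
x·lx·mx: 0, 0.594, 1.274, 2.7, 2.408, 3, 4.794, 1.05 → Σ = 15.82
T = 15.82 / 4.282 = 3.694535… → 3.69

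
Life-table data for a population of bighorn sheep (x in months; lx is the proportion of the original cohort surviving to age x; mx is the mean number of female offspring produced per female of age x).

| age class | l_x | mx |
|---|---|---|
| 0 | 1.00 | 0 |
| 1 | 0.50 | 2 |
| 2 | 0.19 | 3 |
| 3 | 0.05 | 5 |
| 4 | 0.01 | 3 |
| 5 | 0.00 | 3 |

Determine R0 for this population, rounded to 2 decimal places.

lx·mx by age: 0, 1, 0.57, 0.25, 0.03, 0
R0 = Σ lx·mx = 1.85 → 1.85

1.85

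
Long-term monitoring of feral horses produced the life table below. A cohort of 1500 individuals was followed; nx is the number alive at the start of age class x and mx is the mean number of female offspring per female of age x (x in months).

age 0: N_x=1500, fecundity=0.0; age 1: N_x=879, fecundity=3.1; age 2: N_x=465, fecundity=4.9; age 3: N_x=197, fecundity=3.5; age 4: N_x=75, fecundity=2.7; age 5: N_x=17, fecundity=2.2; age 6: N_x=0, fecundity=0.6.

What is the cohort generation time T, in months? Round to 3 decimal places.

lx = nx/n0 = nx/1500: 1, 0.586, 0.31, 0.13133…, 0.05, 0.01133…, 0
lx·mx: 0, 1.8166, 1.519, 0.459667…, 0.135, 0.024933…, 0 → R0 = 3.9552…
x·lx·mx: 0, 1.8166, 3.038, 1.379…, 0.54, 0.124667…, 0 → Σ = 6.898267…
T = 6.898267… / 3.9552… = 1.744101… → 1.744

1.744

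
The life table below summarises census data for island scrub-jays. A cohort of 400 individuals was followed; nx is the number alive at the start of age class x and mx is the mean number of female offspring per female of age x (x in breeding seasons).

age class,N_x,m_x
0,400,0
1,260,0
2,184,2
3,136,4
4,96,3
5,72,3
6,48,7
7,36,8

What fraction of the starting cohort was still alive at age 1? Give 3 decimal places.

0.650

l_1 = n_1/n_0 = 260/400 = 0.65 → 0.650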